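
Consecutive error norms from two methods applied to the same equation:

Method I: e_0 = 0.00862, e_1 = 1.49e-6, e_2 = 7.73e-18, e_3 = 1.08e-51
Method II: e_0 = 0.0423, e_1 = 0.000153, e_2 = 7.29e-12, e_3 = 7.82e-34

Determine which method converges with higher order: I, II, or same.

Method I: p ≈ ln(1.08e-51/7.73e-18)/ln(7.73e-18/1.49e-6) ≈ 3.00.
Method II: p ≈ ln(7.82e-34/7.29e-12)/ln(7.29e-12/0.000153) ≈ 3.00.
Both orders ≈ 3.0 — effectively the same.

same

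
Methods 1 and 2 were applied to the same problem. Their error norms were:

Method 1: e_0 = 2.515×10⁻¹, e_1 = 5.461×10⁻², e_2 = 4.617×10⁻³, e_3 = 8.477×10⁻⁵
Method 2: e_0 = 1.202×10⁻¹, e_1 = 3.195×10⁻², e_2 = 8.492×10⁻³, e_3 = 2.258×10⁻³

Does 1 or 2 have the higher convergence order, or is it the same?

Method 1: p ≈ ln(8.477×10⁻⁵/4.617×10⁻³)/ln(4.617×10⁻³/5.461×10⁻²) ≈ 1.62.
Method 2: p ≈ ln(2.258×10⁻³/8.492×10⁻³)/ln(8.492×10⁻³/3.195×10⁻²) ≈ 1.00.
Method 1 has the higher order (≈1.6 vs ≈1.0).

1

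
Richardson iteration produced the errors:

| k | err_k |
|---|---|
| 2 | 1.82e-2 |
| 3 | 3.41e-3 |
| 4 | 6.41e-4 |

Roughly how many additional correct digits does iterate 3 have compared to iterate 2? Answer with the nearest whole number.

Digits gained ≈ log₁₀(err_2/err_3) = log₁₀(1.82e-2/3.41e-3) = log₁₀(5.33724) ≈ 0.727.

1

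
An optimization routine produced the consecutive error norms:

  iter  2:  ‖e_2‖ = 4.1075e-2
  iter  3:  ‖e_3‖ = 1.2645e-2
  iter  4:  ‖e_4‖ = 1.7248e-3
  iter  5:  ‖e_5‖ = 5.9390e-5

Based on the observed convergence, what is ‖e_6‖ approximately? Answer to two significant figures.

First estimate the order: p ≈ ln(‖e_5‖/‖e_4‖) / ln(‖e_4‖/‖e_3‖) = ln(5.9390e-5/1.7248e-3)/ln(1.7248e-3/1.2645e-2) = ln(0.034433)/ln(0.136402) ≈ 1.6910.
Then ‖e_6‖ ≈ ‖e_5‖·(‖e_5‖/‖e_4‖)^p = 5.9390e-5·(0.034433)^1.6910 = 5.9390e-5·0.00335757 ≈ 1.994e-07.

2.0e-7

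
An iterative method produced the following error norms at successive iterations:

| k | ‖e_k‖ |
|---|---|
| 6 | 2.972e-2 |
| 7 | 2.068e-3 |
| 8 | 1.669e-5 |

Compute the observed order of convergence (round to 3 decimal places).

1.808

p ≈ ln(‖e_8‖/‖e_7‖) / ln(‖e_7‖/‖e_6‖)
  = ln(1.669e-5/2.068e-3) / ln(2.068e-3/2.972e-2)
  = ln(0.0080706) / ln(0.0695828)
  = -4.819527 / -2.665238 ≈ 1.808291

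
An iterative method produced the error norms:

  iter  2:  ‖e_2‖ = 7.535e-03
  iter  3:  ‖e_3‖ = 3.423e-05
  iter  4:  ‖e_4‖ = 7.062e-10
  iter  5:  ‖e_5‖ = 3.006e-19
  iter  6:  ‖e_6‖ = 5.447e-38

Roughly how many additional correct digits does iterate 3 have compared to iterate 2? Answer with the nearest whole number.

Digits gained ≈ log₁₀(‖e_2‖/‖e_3‖) = log₁₀(7.535e-03/3.423e-05) = log₁₀(220.129) ≈ 2.343.

2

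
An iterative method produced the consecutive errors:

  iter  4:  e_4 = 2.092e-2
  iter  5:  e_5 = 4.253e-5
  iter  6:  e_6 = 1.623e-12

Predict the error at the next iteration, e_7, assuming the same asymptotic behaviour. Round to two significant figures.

5.8e-33

First estimate the order: p ≈ ln(e_6/e_5) / ln(e_5/e_4) = ln(1.623e-12/4.253e-5)/ln(4.253e-5/2.092e-2) = ln(3.81613e-08)/ln(0.00203298) ≈ 2.7558.
Then e_7 ≈ e_6·(e_6/e_5)^p = 1.623e-12·(3.81613e-08)^2.7558 = 1.623e-12·3.60112e-21 ≈ 5.845e-33.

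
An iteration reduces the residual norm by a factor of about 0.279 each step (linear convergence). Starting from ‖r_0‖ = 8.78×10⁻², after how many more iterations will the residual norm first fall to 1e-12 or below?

After k steps, ‖r_k‖ ≈ 8.78×10⁻²·0.279^k.
Need 0.279^k ≤ 1e-12/8.78×10⁻² = 1.13895e-11.
k ≥ ln(1.13895e-11)/ln(0.279) = -25.1983/-1.27654 = 19.740.
Smallest integer k = 20.

20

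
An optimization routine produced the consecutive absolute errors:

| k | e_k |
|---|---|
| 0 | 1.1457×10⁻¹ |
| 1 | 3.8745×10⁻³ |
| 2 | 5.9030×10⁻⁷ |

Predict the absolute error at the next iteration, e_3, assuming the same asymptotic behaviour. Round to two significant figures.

7.3e-17

First estimate the order: p ≈ ln(e_2/e_1) / ln(e_1/e_0) = ln(5.9030×10⁻⁷/3.8745×10⁻³)/ln(3.8745×10⁻³/1.1457×10⁻¹) = ln(0.000152355)/ln(0.0338178) ≈ 2.5952.
Then e_3 ≈ e_2·(e_2/e_1)^p = 5.9030×10⁻⁷·(0.000152355)^2.5952 = 5.9030×10⁻⁷·1.24094e-10 ≈ 7.325e-17.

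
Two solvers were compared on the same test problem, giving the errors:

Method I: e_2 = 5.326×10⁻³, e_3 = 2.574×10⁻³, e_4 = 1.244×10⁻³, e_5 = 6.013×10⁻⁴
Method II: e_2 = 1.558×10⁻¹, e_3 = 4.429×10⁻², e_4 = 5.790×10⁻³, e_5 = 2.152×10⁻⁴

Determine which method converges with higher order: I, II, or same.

II

Method I: p ≈ ln(6.013×10⁻⁴/1.244×10⁻³)/ln(1.244×10⁻³/2.574×10⁻³) ≈ 1.00.
Method II: p ≈ ln(2.152×10⁻⁴/5.790×10⁻³)/ln(5.790×10⁻³/4.429×10⁻²) ≈ 1.62.
Method II has the higher order (≈1.6 vs ≈1.0).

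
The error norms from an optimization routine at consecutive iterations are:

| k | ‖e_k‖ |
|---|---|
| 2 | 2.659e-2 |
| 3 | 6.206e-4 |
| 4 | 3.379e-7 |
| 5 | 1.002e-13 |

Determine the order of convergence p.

2

Consecutive ratios: ‖e_5‖/‖e_4‖ = 1.002e-13/3.379e-7 = 2.96537e-07, ‖e_4‖/‖e_3‖ = 3.379e-7/6.206e-4 = 0.000544473.
p ≈ ln(2.96537e-07)/ln(0.000544473) = -15.0311/-7.5157 ≈ 2.00.
So the convergence is quadratic (order 2).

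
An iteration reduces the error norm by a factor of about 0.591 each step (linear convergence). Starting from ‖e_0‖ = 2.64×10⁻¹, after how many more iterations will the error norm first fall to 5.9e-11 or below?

After k steps, ‖e_k‖ ≈ 2.64×10⁻¹·0.591^k.
Need 0.591^k ≤ 5.9e-11/2.64×10⁻¹ = 2.23485e-10.
k ≥ ln(2.23485e-10)/ln(0.591) = -22.2217/-0.52594 = 42.251.
Smallest integer k = 43.

43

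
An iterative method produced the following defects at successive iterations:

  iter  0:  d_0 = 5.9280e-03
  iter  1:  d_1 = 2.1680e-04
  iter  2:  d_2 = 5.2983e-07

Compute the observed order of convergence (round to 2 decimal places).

1.82

p ≈ ln(d_2/d_1) / ln(d_1/d_0)
  = ln(5.2983e-07/2.1680e-04) / ln(2.1680e-04/5.9280e-03)
  = ln(0.00244387) / ln(0.0365722)
  = -6.01417 / -3.30847 ≈ 1.81781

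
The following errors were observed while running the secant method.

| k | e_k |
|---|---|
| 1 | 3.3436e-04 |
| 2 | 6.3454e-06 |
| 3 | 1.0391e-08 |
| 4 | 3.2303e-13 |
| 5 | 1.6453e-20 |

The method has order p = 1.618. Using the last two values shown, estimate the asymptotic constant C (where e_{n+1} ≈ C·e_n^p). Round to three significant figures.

2.67

C ≈ e_5 / e_4^1.618
  = 1.6453e-20 / (3.2303e-13)^1.618
  = 1.6453e-20 / 6.16531e-21 ≈ 2.6686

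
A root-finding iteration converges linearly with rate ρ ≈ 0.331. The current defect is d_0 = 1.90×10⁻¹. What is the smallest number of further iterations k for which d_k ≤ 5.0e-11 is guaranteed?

20

After k steps, d_k ≈ 1.90×10⁻¹·0.331^k.
Need 0.331^k ≤ 5.0e-11/1.90×10⁻¹ = 2.63158e-10.
k ≥ ln(2.63158e-10)/ln(0.331) = -22.0583/-1.10564 = 19.951.
Smallest integer k = 20.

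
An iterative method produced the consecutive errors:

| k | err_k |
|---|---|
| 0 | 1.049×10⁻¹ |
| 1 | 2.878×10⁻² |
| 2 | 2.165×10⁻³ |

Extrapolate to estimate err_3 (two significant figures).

First estimate the order: p ≈ ln(err_2/err_1) / ln(err_1/err_0) = ln(2.165×10⁻³/2.878×10⁻²)/ln(2.878×10⁻²/1.049×10⁻¹) = ln(0.0752259)/ln(0.274357) ≈ 2.0005.
Then err_3 ≈ err_2·(err_2/err_1)^p = 2.165×10⁻³·(0.0752259)^2.0005 = 2.165×10⁻³·0.00565162 ≈ 1.224e-05.

1.2e-5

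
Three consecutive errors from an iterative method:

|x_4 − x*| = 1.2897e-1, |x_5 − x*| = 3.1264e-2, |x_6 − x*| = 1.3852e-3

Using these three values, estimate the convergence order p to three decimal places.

2.199

p ≈ ln(|x_6 − x*|/|x_5 − x*|) / ln(|x_5 − x*|/|x_4 − x*|)
  = ln(1.3852e-3/3.1264e-2) / ln(3.1264e-2/1.2897e-1)
  = ln(0.0443066) / ln(0.242413)
  = -3.116622 / -1.417112 ≈ 2.199277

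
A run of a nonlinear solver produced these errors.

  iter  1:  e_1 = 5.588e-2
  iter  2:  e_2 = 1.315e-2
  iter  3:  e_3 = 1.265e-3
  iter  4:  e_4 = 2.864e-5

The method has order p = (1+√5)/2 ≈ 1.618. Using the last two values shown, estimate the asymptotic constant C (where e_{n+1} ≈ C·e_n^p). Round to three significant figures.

1.40

C ≈ e_4 / e_3^1.618
  = 2.864e-5 / (1.265e-3)^1.618
  = 2.864e-5 / 2.0473e-05 ≈ 1.3989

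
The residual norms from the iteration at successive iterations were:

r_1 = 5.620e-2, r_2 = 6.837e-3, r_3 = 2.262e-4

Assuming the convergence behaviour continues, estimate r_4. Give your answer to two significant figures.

First estimate the order: p ≈ ln(r_3/r_2) / ln(r_2/r_1) = ln(2.262e-4/6.837e-3)/ln(6.837e-3/5.620e-2) = ln(0.0330847)/ln(0.121655) ≈ 1.6181.
Then r_4 ≈ r_3·(r_3/r_2)^p = 2.262e-4·(0.0330847)^1.6181 = 2.262e-4·0.00402354 ≈ 9.101e-07.

9.1e-7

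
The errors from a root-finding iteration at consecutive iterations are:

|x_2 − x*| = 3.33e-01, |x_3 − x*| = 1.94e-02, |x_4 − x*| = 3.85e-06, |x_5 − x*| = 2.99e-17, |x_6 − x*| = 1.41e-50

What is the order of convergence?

3

Consecutive ratios: |x_6 − x*|/|x_5 − x*| = 1.41e-50/2.99e-17 = 4.71572e-34, |x_5 − x*|/|x_4 − x*| = 2.99e-17/3.85e-06 = 7.76623e-12.
p ≈ ln(4.71572e-34)/ln(7.76623e-12) = -76.7370/-25.5812 ≈ 3.00.
So the convergence is cubic (order 3).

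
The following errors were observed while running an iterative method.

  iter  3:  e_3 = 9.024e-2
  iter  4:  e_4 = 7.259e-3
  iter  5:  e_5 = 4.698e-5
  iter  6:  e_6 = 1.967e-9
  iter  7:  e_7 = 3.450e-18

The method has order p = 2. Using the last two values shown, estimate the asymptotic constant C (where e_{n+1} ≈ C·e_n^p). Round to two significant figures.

0.89

C ≈ e_7 / e_6^2
  = 3.450e-18 / (1.967e-9)^2
  = 3.450e-18 / 3.86909e-18 ≈ 0.89168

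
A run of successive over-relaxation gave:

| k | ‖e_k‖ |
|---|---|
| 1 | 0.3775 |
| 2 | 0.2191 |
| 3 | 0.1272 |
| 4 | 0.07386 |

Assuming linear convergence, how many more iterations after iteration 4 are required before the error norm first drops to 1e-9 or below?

Rate ρ ≈ ‖e_4‖/‖e_3‖ = 0.07386/0.1272 = 0.5807.
After j more steps, ‖e_{4+j}‖ ≈ 0.07386·ρ^j; need ρ^j ≤ 1e-9/0.07386 = 1.35391e-08.
j ≥ ln(1.35391e-08)/ln(0.5807) = -18.1177/-0.54352 = 33.334.
So 34 more iterations are needed.

34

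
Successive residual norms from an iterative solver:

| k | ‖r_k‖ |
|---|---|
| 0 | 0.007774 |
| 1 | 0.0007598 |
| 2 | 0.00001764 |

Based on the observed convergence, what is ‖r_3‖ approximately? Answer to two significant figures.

4.0e-8

First estimate the order: p ≈ ln(‖r_2‖/‖r_1‖) / ln(‖r_1‖/‖r_0‖) = ln(0.00001764/0.0007598)/ln(0.0007598/0.007774) = ln(0.0232166)/ln(0.097736) ≈ 1.6181.
Then ‖r_3‖ ≈ ‖r_2‖·(‖r_2‖/‖r_1‖)^p = 0.00001764·(0.0232166)^1.6181 = 0.00001764·0.00226829 ≈ 4.001e-08.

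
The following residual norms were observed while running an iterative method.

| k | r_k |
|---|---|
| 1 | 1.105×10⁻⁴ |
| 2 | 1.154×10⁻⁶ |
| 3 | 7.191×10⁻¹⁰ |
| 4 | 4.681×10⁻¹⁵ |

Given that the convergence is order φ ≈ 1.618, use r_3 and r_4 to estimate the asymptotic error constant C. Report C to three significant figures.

2.91

C ≈ r_4 / r_3^1.618
  = 4.681×10⁻¹⁵ / (7.191×10⁻¹⁰)^1.618
  = 4.681×10⁻¹⁵ / 1.608e-15 ≈ 2.9111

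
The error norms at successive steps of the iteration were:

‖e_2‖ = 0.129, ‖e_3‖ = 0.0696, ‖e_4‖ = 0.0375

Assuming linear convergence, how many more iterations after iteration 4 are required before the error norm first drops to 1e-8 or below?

Rate ρ ≈ ‖e_4‖/‖e_3‖ = 0.0375/0.0696 = 0.5388.
After j more steps, ‖e_{4+j}‖ ≈ 0.0375·ρ^j; need ρ^j ≤ 1e-8/0.0375 = 2.66667e-07.
j ≥ ln(2.66667e-07)/ln(0.5388) = -15.1373/-0.61841 = 24.478.
So 25 more iterations are needed.

25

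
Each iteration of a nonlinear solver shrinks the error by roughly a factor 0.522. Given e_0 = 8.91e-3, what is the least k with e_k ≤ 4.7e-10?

After k steps, e_k ≈ 8.91e-3·0.522^k.
Need 0.522^k ≤ 4.7e-10/8.91e-3 = 5.27497e-08.
k ≥ ln(5.27497e-08)/ln(0.522) = -16.7577/-0.65009 = 25.778.
Smallest integer k = 26.

26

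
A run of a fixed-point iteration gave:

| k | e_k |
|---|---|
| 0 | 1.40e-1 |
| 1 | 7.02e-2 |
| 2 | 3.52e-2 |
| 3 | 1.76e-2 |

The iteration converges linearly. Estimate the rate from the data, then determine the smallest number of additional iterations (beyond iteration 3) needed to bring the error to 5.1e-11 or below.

Rate ρ ≈ e_3/e_2 = 1.76e-2/3.52e-2 = 0.5000.
After j more steps, e_{3+j} ≈ 1.76e-2·ρ^j; need ρ^j ≤ 5.1e-11/1.76e-2 = 2.89773e-09.
j ≥ ln(2.89773e-09)/ln(0.5000) = -19.6593/-0.69315 = 28.362.
So 29 more iterations are needed.

29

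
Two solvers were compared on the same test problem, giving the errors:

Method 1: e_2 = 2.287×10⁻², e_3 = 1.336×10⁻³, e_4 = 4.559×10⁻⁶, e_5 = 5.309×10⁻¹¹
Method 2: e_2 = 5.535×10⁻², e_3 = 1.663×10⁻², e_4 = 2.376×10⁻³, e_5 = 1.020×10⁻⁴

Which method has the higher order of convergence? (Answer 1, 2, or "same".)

Method 1: p ≈ ln(5.309×10⁻¹¹/4.559×10⁻⁶)/ln(4.559×10⁻⁶/1.336×10⁻³) ≈ 2.00.
Method 2: p ≈ ln(1.020×10⁻⁴/2.376×10⁻³)/ln(2.376×10⁻³/1.663×10⁻²) ≈ 1.62.
Method 1 has the higher order (≈2.0 vs ≈1.6).

1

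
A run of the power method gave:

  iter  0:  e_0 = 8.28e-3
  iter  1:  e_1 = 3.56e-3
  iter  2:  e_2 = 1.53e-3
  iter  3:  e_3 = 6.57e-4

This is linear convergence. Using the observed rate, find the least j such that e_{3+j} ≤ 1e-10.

Rate ρ ≈ e_3/e_2 = 6.57e-4/1.53e-3 = 0.4294.
After j more steps, e_{3+j} ≈ 6.57e-4·ρ^j; need ρ^j ≤ 1e-10/6.57e-4 = 1.52207e-07.
j ≥ ln(1.52207e-07)/ln(0.4294) = -15.6980/-0.84537 = 18.569.
So 19 more iterations are needed.

19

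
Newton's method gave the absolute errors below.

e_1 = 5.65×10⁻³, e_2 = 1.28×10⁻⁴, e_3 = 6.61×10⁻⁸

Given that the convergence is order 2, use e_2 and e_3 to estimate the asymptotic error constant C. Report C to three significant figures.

C ≈ e_3 / e_2^2
  = 6.61×10⁻⁸ / (1.28×10⁻⁴)^2
  = 6.61×10⁻⁸ / 1.6384e-08 ≈ 4.0344

4.03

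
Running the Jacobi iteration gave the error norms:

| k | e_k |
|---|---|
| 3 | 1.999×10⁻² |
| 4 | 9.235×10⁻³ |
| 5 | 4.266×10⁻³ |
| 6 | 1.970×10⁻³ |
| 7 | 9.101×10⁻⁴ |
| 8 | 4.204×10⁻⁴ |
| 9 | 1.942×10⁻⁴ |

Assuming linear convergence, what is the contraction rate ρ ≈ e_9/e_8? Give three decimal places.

ρ ≈ e_9/e_8 = 1.942×10⁻⁴/4.204×10⁻⁴ = 0.46194

0.462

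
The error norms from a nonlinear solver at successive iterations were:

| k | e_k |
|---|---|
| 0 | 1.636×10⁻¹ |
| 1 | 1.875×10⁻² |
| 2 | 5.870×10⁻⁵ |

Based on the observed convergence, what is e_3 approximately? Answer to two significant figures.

1.3e-11

First estimate the order: p ≈ ln(e_2/e_1) / ln(e_1/e_0) = ln(5.870×10⁻⁵/1.875×10⁻²)/ln(1.875×10⁻²/1.636×10⁻¹) = ln(0.00313067)/ln(0.114609) ≈ 2.6620.
Then e_3 ≈ e_2·(e_2/e_1)^p = 5.870×10⁻⁵·(0.00313067)^2.6620 = 5.870×10⁻⁵·2.1547e-07 ≈ 1.265e-11.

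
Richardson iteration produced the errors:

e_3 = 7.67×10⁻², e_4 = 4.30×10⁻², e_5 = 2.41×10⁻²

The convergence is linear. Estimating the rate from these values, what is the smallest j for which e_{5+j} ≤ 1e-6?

Rate ρ ≈ e_5/e_4 = 2.41×10⁻²/4.30×10⁻² = 0.5605.
After j more steps, e_{5+j} ≈ 2.41×10⁻²·ρ^j; need ρ^j ≤ 1e-6/2.41×10⁻² = 4.14938e-05.
j ≥ ln(4.14938e-05)/ln(0.5605) = -10.0900/-0.57893 = 17.429.
So 18 more iterations are needed.

18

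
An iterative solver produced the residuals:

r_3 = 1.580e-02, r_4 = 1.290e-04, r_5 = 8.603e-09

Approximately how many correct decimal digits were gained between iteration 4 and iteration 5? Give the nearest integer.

Digits gained ≈ log₁₀(r_4/r_5) = log₁₀(1.290e-04/8.603e-09) = log₁₀(14994.8) ≈ 4.176.

4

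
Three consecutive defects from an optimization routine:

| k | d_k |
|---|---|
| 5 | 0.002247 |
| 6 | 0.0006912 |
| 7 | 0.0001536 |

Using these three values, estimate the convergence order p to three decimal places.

1.276

p ≈ ln(d_7/d_6) / ln(d_6/d_5)
  = ln(0.0001536/0.0006912) / ln(0.0006912/0.002247)
  = ln(0.222222) / ln(0.30761)
  = -1.504078 / -1.178923 ≈ 1.275807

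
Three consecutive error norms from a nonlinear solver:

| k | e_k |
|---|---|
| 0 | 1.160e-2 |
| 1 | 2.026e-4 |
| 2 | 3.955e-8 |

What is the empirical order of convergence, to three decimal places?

p ≈ ln(e_2/e_1) / ln(e_1/e_0)
  = ln(3.955e-8/2.026e-4) / ln(2.026e-4/1.160e-2)
  = ln(0.000195212) / ln(0.0174655)
  = -8.541424 / -4.047528 ≈ 2.110282

2.110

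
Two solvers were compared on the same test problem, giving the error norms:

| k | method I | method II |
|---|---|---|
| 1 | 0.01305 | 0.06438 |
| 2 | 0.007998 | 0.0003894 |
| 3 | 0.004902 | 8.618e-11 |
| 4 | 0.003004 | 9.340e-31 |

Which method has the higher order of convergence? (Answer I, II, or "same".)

Method I: p ≈ ln(0.003004/0.004902)/ln(0.004902/0.007998) ≈ 1.00.
Method II: p ≈ ln(9.340e-31/8.618e-11)/ln(8.618e-11/0.0003894) ≈ 3.00.
Method II has the higher order (≈3.0 vs ≈1.0).

II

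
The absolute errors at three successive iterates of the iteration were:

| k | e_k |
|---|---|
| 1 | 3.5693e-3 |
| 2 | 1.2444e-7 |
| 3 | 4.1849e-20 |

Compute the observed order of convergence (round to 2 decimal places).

2.80

p ≈ ln(e_3/e_2) / ln(e_2/e_1)
  = ln(4.1849e-20/1.2444e-7) / ln(1.2444e-7/3.5693e-3)
  = ln(3.36299e-13) / ln(3.4864e-05)
  = -28.72078 / -10.26406 ≈ 2.79819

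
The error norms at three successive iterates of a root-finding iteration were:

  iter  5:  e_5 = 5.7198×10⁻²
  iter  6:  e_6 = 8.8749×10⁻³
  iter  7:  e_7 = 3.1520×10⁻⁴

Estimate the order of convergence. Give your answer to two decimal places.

p ≈ ln(e_7/e_6) / ln(e_6/e_5)
  = ln(3.1520×10⁻⁴/8.8749×10⁻³) / ln(8.8749×10⁻³/5.7198×10⁻²)
  = ln(0.0355159) / ln(0.155161)
  = -3.33777 / -1.86329 ≈ 1.79133

1.79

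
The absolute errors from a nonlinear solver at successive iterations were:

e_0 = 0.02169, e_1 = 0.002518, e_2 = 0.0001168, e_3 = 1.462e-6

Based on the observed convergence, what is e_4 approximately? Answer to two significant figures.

First estimate the order: p ≈ ln(e_3/e_2) / ln(e_2/e_1) = ln(1.462e-6/0.0001168)/ln(0.0001168/0.002518) = ln(0.0125171)/ln(0.046386) ≈ 1.4266.
Then e_4 ≈ e_3·(e_3/e_2)^p = 1.462e-6·(0.0125171)^1.4266 = 1.462e-6·0.00193152 ≈ 2.824e-09.

2.8e-9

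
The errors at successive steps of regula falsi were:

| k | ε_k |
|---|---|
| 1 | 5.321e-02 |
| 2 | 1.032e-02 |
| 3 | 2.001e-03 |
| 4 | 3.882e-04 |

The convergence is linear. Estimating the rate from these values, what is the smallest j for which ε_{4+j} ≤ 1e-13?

14

Rate ρ ≈ ε_4/ε_3 = 3.882e-04/2.001e-03 = 0.1940.
After j more steps, ε_{4+j} ≈ 3.882e-04·ρ^j; need ρ^j ≤ 1e-13/3.882e-04 = 2.57599e-10.
j ≥ ln(2.57599e-10)/ln(0.1940) = -22.0796/-1.63990 = 13.464.
So 14 more iterations are needed.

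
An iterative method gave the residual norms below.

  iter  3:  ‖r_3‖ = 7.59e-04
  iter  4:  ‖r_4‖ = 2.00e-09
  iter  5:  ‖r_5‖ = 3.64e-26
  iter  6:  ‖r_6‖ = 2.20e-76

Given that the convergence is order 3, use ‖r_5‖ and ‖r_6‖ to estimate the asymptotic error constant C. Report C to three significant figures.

4.56

C ≈ ‖r_6‖ / ‖r_5‖^3
  = 2.20e-76 / (3.64e-26)^3
  = 2.20e-76 / 4.82285e-77 ≈ 4.5616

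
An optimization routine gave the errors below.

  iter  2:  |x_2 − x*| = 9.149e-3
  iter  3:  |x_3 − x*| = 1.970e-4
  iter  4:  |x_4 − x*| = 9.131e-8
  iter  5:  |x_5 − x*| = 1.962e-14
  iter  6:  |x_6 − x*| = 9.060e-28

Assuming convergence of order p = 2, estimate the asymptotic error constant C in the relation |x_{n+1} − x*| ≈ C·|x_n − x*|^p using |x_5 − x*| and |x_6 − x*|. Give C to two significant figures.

2.4

C ≈ |x_6 − x*| / |x_5 − x*|^2
  = 9.060e-28 / (1.962e-14)^2
  = 9.060e-28 / 3.84944e-28 ≈ 2.3536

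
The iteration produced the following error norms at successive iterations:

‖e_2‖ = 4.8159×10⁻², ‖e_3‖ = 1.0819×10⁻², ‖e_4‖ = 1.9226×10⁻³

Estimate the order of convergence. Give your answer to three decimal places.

1.157

p ≈ ln(‖e_4‖/‖e_3‖) / ln(‖e_3‖/‖e_2‖)
  = ln(1.9226×10⁻³/1.0819×10⁻²) / ln(1.0819×10⁻²/4.8159×10⁻²)
  = ln(0.177706) / ln(0.224652)
  = -1.727625 / -1.493203 ≈ 1.156993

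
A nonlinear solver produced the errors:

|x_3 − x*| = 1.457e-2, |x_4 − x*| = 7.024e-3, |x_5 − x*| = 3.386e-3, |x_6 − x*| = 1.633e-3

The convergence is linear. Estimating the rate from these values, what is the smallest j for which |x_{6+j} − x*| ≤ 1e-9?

20

Rate ρ ≈ |x_6 − x*|/|x_5 − x*| = 1.633e-3/3.386e-3 = 0.4823.
After j more steps, |x_{6+j} − x*| ≈ 1.633e-3·ρ^j; need ρ^j ≤ 1e-9/1.633e-3 = 6.1237e-07.
j ≥ ln(6.1237e-07)/ln(0.4823) = -14.3059/-0.72919 = 19.619.
So 20 more iterations are needed.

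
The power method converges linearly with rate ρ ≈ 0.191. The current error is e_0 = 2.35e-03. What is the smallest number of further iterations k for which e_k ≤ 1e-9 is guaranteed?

9

After k steps, e_k ≈ 2.35e-03·0.191^k.
Need 0.191^k ≤ 1e-9/2.35e-03 = 4.25532e-07.
k ≥ ln(4.25532e-07)/ln(0.191) = -14.6699/-1.65548 = 8.861.
Smallest integer k = 9.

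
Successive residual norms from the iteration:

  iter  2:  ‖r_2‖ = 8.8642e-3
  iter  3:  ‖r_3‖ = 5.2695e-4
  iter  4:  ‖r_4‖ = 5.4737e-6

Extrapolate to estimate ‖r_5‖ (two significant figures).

First estimate the order: p ≈ ln(‖r_4‖/‖r_3‖) / ln(‖r_3‖/‖r_2‖) = ln(5.4737e-6/5.2695e-4)/ln(5.2695e-4/8.8642e-3) = ln(0.0103875)/ln(0.059447) ≈ 1.6180.
Then ‖r_5‖ ≈ ‖r_4‖·(‖r_4‖/‖r_3‖)^p = 5.4737e-6·(0.0103875)^1.6180 = 5.4737e-6·0.000617611 ≈ 3.381e-09.

3.4e-9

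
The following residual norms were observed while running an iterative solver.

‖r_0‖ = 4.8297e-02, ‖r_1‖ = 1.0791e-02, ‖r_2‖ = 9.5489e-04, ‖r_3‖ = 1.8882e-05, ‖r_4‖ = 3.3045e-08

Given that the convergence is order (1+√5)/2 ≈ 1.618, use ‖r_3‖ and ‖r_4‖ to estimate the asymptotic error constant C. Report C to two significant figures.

1.5

C ≈ ‖r_4‖ / ‖r_3‖^1.618
  = 3.3045e-08 / (1.8882e-05)^1.618
  = 3.3045e-08 / 2.27324e-08 ≈ 1.4537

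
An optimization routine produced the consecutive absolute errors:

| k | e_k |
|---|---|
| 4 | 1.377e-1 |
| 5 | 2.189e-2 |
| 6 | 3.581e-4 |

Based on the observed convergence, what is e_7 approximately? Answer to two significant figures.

3.6e-8

First estimate the order: p ≈ ln(e_6/e_5) / ln(e_5/e_4) = ln(3.581e-4/2.189e-2)/ln(2.189e-2/1.377e-1) = ln(0.0163591)/ln(0.158969) ≈ 2.2365.
Then e_7 ≈ e_6·(e_6/e_5)^p = 3.581e-4·(0.0163591)^2.2365 = 3.581e-4·0.000101175 ≈ 3.623e-08.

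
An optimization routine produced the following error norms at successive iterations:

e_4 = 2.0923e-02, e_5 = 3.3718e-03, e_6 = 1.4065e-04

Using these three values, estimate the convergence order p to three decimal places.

p ≈ ln(e_6/e_5) / ln(e_5/e_4)
  = ln(1.4065e-04/3.3718e-03) / ln(3.3718e-03/2.0923e-02)
  = ln(0.0417136) / ln(0.161153)
  = -3.176928 / -1.825401 ≈ 1.740400

1.740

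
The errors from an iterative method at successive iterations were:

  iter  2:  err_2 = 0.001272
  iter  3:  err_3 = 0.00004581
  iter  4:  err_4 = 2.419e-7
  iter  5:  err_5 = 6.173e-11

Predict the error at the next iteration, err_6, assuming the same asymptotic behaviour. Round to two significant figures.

1.3e-16

First estimate the order: p ≈ ln(err_5/err_4) / ln(err_4/err_3) = ln(6.173e-11/2.419e-7)/ln(2.419e-7/0.00004581) = ln(0.000255188)/ln(0.00528051) ≈ 1.5778.
Then err_6 ≈ err_5·(err_5/err_4)^p = 6.173e-11·(0.000255188)^1.5778 = 6.173e-11·2.14163e-06 ≈ 1.322e-16.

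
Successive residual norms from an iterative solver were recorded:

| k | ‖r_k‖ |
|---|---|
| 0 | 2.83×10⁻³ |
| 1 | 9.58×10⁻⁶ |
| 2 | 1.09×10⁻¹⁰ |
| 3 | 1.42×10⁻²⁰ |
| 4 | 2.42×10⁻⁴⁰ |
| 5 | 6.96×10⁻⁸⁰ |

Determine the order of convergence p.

2

Consecutive ratios: ‖r_5‖/‖r_4‖ = 6.96×10⁻⁸⁰/2.42×10⁻⁴⁰ = 2.87603e-40, ‖r_4‖/‖r_3‖ = 2.42×10⁻⁴⁰/1.42×10⁻²⁰ = 1.70423e-20.
p ≈ ln(2.87603e-40)/ln(1.70423e-20) = -91.0470/-45.5186 ≈ 2.00.
So the convergence is quadratic (order 2).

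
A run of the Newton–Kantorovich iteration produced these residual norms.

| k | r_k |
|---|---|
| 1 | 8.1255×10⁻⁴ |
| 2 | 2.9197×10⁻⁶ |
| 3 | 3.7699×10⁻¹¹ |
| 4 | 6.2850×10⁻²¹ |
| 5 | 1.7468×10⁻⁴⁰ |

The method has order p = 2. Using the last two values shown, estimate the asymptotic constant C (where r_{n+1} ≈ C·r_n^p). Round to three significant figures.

C ≈ r_5 / r_4^2
  = 1.7468×10⁻⁴⁰ / (6.2850×10⁻²¹)^2
  = 1.7468×10⁻⁴⁰ / 3.95012e-41 ≈ 4.4221

4.42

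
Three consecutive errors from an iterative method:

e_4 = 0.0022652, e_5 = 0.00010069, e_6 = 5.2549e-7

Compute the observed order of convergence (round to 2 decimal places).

p ≈ ln(e_6/e_5) / ln(e_5/e_4)
  = ln(5.2549e-7/0.00010069) / ln(0.00010069/0.0022652)
  = ln(0.00521889) / ln(0.0444508)
  = -5.25547 / -3.11337 ≈ 1.68803

1.69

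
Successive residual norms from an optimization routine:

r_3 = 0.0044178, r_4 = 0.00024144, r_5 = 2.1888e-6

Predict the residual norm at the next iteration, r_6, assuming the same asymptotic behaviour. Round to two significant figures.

1.1e-9

First estimate the order: p ≈ ln(r_5/r_4) / ln(r_4/r_3) = ln(2.1888e-6/0.00024144)/ln(0.00024144/0.0044178) = ln(0.00906561)/ln(0.0546516) ≈ 1.6180.
Then r_6 ≈ r_5·(r_5/r_4)^p = 2.1888e-6·(0.00906561)^1.6180 = 2.1888e-6·0.000495528 ≈ 1.085e-09.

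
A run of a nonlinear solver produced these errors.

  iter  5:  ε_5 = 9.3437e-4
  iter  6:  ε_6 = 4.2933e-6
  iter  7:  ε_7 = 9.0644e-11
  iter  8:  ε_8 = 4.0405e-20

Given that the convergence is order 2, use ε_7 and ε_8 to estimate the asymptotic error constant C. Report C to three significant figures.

C ≈ ε_8 / ε_7^2
  = 4.0405e-20 / (9.0644e-11)^2
  = 4.0405e-20 / 8.21633e-21 ≈ 4.9176

4.92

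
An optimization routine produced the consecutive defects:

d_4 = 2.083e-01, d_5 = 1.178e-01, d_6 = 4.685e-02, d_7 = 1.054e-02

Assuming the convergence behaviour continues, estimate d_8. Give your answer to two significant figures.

9.4e-4

First estimate the order: p ≈ ln(d_7/d_6) / ln(d_6/d_5) = ln(1.054e-02/4.685e-02)/ln(4.685e-02/1.178e-01) = ln(0.224973)/ln(0.397708) ≈ 1.6179.
Then d_8 ≈ d_7·(d_7/d_6)^p = 1.054e-02·(0.224973)^1.6179 = 1.054e-02·0.0894977 ≈ 0.0009433.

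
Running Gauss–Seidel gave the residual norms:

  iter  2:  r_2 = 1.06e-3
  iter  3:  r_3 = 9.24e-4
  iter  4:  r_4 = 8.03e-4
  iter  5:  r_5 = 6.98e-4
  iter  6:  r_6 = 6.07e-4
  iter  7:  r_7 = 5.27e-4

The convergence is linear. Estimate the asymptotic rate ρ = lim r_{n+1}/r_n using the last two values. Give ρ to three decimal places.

ρ ≈ r_7/r_6 = 5.27e-4/6.07e-4 = 0.86820

0.868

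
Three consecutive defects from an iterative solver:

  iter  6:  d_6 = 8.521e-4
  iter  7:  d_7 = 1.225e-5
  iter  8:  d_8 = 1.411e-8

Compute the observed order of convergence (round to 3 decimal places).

1.595

p ≈ ln(d_8/d_7) / ln(d_7/d_6)
  = ln(1.411e-8/1.225e-5) / ln(1.225e-5/8.521e-4)
  = ln(0.00115184) / ln(0.0143762)
  = -6.766395 / -4.242181 ≈ 1.595027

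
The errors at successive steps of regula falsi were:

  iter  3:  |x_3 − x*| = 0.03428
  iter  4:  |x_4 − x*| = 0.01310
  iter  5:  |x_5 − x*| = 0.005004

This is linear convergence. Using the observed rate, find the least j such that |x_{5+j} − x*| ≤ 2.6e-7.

11

Rate ρ ≈ |x_5 − x*|/|x_4 − x*| = 0.005004/0.01310 = 0.3820.
After j more steps, |x_{5+j} − x*| ≈ 0.005004·ρ^j; need ρ^j ≤ 2.6e-7/0.005004 = 5.19584e-05.
j ≥ ln(5.19584e-05)/ln(0.3820) = -9.8651/-0.96233 = 10.251.
So 11 more iterations are needed.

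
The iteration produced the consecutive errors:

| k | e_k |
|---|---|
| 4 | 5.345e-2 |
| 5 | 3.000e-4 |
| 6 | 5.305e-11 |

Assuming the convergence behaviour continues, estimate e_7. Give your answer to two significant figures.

2.9e-31

First estimate the order: p ≈ ln(e_6/e_5) / ln(e_5/e_4) = ln(5.305e-11/3.000e-4)/ln(3.000e-4/5.345e-2) = ln(1.76833e-07)/ln(0.00561272) ≈ 3.0000.
Then e_7 ≈ e_6·(e_6/e_5)^p = 5.305e-11·(1.76833e-07)^3.0000 = 5.305e-11·5.52955e-21 ≈ 2.933e-31.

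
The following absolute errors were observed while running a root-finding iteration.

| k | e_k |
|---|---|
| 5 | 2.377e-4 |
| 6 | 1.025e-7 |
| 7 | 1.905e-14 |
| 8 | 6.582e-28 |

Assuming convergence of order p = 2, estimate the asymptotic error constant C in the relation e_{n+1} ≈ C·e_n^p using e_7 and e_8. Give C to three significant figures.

C ≈ e_8 / e_7^2
  = 6.582e-28 / (1.905e-14)^2
  = 6.582e-28 / 3.62903e-28 ≈ 1.8137

1.81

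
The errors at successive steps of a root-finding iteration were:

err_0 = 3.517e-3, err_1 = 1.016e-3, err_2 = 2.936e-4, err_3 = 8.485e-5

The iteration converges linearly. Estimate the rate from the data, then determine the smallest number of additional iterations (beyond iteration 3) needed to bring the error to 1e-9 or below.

10

Rate ρ ≈ err_3/err_2 = 8.485e-5/2.936e-4 = 0.2890.
After j more steps, err_{3+j} ≈ 8.485e-5·ρ^j; need ρ^j ≤ 1e-9/8.485e-5 = 1.17855e-05.
j ≥ ln(1.17855e-05)/ln(0.2890) = -11.3486/-1.24133 = 9.142.
So 10 more iterations are needed.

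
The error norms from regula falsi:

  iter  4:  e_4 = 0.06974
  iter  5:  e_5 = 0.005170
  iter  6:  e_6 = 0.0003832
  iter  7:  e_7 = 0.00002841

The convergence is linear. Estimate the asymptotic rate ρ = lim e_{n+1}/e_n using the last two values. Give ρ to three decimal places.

ρ ≈ e_7/e_6 = 0.00002841/0.0003832 = 0.07414

0.074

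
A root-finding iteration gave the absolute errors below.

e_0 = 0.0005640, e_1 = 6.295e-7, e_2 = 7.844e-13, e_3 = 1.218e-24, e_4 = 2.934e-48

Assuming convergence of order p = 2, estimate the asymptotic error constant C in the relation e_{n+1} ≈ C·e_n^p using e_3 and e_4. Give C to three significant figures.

C ≈ e_4 / e_3^2
  = 2.934e-48 / (1.218e-24)^2
  = 2.934e-48 / 1.48352e-48 ≈ 1.9777

1.98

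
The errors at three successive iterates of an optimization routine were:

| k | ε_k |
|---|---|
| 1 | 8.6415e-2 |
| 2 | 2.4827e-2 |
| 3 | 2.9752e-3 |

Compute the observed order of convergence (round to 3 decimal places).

p ≈ ln(ε_3/ε_2) / ln(ε_2/ε_1)
  = ln(2.9752e-3/2.4827e-2) / ln(2.4827e-2/8.6415e-2)
  = ln(0.119837) / ln(0.2873)
  = -2.121623 / -1.247228 ≈ 1.701071

1.701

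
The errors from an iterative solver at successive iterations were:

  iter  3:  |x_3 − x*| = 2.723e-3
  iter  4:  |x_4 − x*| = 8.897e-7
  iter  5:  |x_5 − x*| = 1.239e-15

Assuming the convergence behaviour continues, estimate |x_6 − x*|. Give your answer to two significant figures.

First estimate the order: p ≈ ln(|x_5 − x*|/|x_4 − x*|) / ln(|x_4 − x*|/|x_3 − x*|) = ln(1.239e-15/8.897e-7)/ln(8.897e-7/2.723e-3) = ln(1.3926e-09)/ln(0.000326735) ≈ 2.5406.
Then |x_6 − x*| ≈ |x_5 − x*|·(|x_5 − x*|/|x_4 − x*|)^p = 1.239e-15·(1.3926e-09)^2.5406 = 1.239e-15·3.16232e-23 ≈ 3.918e-38.

3.9e-38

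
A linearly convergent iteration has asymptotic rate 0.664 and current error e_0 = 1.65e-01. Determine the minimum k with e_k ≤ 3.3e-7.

After k steps, e_k ≈ 1.65e-01·0.664^k.
Need 0.664^k ≤ 3.3e-7/1.65e-01 = 2e-06.
k ≥ ln(2e-06)/ln(0.664) = -13.1224/-0.40947 = 32.047.
Smallest integer k = 33.

33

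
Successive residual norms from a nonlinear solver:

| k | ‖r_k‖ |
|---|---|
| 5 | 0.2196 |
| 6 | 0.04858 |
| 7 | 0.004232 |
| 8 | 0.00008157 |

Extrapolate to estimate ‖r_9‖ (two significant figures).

1.4e-7

First estimate the order: p ≈ ln(‖r_8‖/‖r_7‖) / ln(‖r_7‖/‖r_6‖) = ln(0.00008157/0.004232)/ln(0.004232/0.04858) = ln(0.0192746)/ln(0.087114) ≈ 1.6181.
Then ‖r_9‖ ≈ ‖r_8‖·(‖r_8‖/‖r_7‖)^p = 0.00008157·(0.0192746)^1.6181 = 0.00008157·0.00167855 ≈ 1.369e-07.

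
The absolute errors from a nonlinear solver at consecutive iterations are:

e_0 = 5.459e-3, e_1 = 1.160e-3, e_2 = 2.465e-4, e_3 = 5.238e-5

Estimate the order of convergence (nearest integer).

Consecutive ratios: e_3/e_2 = 5.238e-5/2.465e-4 = 0.212495, e_2/e_1 = 2.465e-4/1.160e-3 = 0.2125.
p ≈ ln(0.212495)/ln(0.2125) = -1.5488/-1.5488 ≈ 1.00.
So the convergence is linear (order 1).

1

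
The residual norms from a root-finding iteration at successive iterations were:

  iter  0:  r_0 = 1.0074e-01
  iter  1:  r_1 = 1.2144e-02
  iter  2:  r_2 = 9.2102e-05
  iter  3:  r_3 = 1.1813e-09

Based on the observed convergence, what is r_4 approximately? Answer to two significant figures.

First estimate the order: p ≈ ln(r_3/r_2) / ln(r_2/r_1) = ln(1.1813e-09/9.2102e-05)/ln(9.2102e-05/1.2144e-02) = ln(1.2826e-05)/ln(0.00758416) ≈ 2.3074.
Then r_4 ≈ r_3·(r_3/r_2)^p = 1.1813e-09·(1.2826e-05)^2.3074 = 1.1813e-09·5.15715e-12 ≈ 6.092e-21.

6.1e-21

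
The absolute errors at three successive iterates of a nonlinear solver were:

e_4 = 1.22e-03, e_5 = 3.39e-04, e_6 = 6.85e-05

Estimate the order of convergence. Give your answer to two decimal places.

p ≈ ln(e_6/e_5) / ln(e_5/e_4)
  = ln(6.85e-05/3.39e-04) / ln(3.39e-04/1.22e-03)
  = ln(0.202065) / ln(0.277869)
  = -1.59917 / -1.28061 ≈ 1.24876

1.25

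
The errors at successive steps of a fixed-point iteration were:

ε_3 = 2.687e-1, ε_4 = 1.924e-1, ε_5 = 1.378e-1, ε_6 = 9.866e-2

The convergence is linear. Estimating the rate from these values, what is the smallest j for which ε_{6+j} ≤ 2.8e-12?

73

Rate ρ ≈ ε_6/ε_5 = 9.866e-2/1.378e-1 = 0.7160.
After j more steps, ε_{6+j} ≈ 9.866e-2·ρ^j; need ρ^j ≤ 2.8e-12/9.866e-2 = 2.83803e-11.
j ≥ ln(2.83803e-11)/ln(0.7160) = -24.2853/-0.33408 = 72.693.
So 73 more iterations are needed.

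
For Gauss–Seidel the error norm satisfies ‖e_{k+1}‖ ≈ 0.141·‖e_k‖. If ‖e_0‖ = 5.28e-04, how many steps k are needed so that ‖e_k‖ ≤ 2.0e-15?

After k steps, ‖e_k‖ ≈ 5.28e-04·0.141^k.
Need 0.141^k ≤ 2.0e-15/5.28e-04 = 3.78788e-12.
k ≥ ln(3.78788e-12)/ln(0.141) = -26.2992/-1.95900 = 13.425.
Smallest integer k = 14.

14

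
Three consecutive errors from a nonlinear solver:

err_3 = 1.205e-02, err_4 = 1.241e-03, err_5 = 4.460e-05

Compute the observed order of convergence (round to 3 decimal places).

1.463

p ≈ ln(err_5/err_4) / ln(err_4/err_3)
  = ln(4.460e-05/1.241e-03) / ln(1.241e-03/1.205e-02)
  = ln(0.0359388) / ln(0.102988)
  = -3.325938 / -2.273143 ≈ 1.463145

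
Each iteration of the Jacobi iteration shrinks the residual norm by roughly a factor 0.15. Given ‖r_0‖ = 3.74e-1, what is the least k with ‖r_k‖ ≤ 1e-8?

10

After k steps, ‖r_k‖ ≈ 3.74e-1·0.15^k.
Need 0.15^k ≤ 1e-8/3.74e-1 = 2.6738e-08.
k ≥ ln(2.6738e-08)/ln(0.15) = -17.4372/-1.89712 = 9.191.
Smallest integer k = 10.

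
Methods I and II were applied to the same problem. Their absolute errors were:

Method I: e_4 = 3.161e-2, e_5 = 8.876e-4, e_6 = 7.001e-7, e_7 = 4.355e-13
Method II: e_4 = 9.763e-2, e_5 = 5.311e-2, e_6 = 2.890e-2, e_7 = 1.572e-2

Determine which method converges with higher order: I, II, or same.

I

Method I: p ≈ ln(4.355e-13/7.001e-7)/ln(7.001e-7/8.876e-4) ≈ 2.00.
Method II: p ≈ ln(1.572e-2/2.890e-2)/ln(2.890e-2/5.311e-2) ≈ 1.00.
Method I has the higher order (≈2.0 vs ≈1.0).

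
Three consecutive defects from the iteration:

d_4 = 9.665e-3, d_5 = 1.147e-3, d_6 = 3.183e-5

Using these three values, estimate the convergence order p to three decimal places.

p ≈ ln(d_6/d_5) / ln(d_5/d_4)
  = ln(3.183e-5/1.147e-3) / ln(1.147e-3/9.665e-3)
  = ln(0.0277507) / ln(0.118676)
  = -3.584494 / -2.131358 ≈ 1.681789

1.682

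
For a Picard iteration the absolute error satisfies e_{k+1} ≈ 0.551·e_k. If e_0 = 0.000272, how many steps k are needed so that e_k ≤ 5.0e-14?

38

After k steps, e_k ≈ 0.000272·0.551^k.
Need 0.551^k ≤ 5.0e-14/0.000272 = 1.83824e-10.
k ≥ ln(1.83824e-10)/ln(0.551) = -22.4170/-0.59602 = 37.611.
Smallest integer k = 38.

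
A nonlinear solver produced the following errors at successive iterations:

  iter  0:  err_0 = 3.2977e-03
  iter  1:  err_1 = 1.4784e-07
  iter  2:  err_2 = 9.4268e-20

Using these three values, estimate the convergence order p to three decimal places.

2.805

p ≈ ln(err_2/err_1) / ln(err_1/err_0)
  = ln(9.4268e-20/1.4784e-07) / ln(1.4784e-07/3.2977e-03)
  = ln(6.37635e-13) / ln(4.48312e-05)
  = -28.081010 / -10.012606 ≈ 2.804566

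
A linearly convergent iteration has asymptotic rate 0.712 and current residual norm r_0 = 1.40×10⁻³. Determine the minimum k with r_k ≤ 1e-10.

After k steps, r_k ≈ 1.40×10⁻³·0.712^k.
Need 0.712^k ≤ 1e-10/1.40×10⁻³ = 7.14286e-08.
k ≥ ln(7.14286e-08)/ln(0.712) = -16.4546/-0.33968 = 48.441.
Smallest integer k = 49.

49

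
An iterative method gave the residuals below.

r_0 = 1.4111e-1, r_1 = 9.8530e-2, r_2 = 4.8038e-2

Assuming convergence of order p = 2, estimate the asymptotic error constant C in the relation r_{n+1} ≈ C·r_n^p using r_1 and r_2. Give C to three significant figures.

4.95

C ≈ r_2 / r_1^2
  = 4.8038e-2 / (9.8530e-2)^2
  = 4.8038e-2 / 0.00970816 ≈ 4.9482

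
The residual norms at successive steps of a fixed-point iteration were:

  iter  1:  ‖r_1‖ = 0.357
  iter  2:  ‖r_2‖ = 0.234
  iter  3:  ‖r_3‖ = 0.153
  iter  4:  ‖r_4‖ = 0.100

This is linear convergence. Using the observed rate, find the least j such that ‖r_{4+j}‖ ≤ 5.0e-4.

Rate ρ ≈ ‖r_4‖/‖r_3‖ = 0.100/0.153 = 0.6536.
After j more steps, ‖r_{4+j}‖ ≈ 0.100·ρ^j; need ρ^j ≤ 5.0e-4/0.100 = 0.005.
j ≥ ln(0.005)/ln(0.6536) = -5.2983/-0.42526 = 12.459.
So 13 more iterations are needed.

13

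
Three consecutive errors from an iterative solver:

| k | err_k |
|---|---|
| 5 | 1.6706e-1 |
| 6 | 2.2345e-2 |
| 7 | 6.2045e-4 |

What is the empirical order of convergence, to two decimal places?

1.78

p ≈ ln(err_7/err_6) / ln(err_6/err_5)
  = ln(6.2045e-4/2.2345e-2) / ln(2.2345e-2/1.6706e-1)
  = ln(0.0277668) / ln(0.133754)
  = -3.58391 / -2.01175 ≈ 1.78149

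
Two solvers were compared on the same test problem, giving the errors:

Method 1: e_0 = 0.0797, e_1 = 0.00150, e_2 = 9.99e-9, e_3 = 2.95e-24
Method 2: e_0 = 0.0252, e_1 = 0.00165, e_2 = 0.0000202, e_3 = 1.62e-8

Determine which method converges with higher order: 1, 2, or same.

1

Method 1: p ≈ ln(2.95e-24/9.99e-9)/ln(9.99e-9/0.00150) ≈ 3.00.
Method 2: p ≈ ln(1.62e-8/0.0000202)/ln(0.0000202/0.00165) ≈ 1.62.
Method 1 has the higher order (≈3.0 vs ≈1.6).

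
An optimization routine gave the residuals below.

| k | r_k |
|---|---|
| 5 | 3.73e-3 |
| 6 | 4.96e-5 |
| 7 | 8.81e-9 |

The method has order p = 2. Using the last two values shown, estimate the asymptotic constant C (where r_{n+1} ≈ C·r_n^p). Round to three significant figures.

3.58

C ≈ r_7 / r_6^2
  = 8.81e-9 / (4.96e-5)^2
  = 8.81e-9 / 2.46016e-09 ≈ 3.5811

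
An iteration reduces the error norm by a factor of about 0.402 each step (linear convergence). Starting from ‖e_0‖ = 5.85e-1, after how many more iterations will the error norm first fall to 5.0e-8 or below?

18

After k steps, ‖e_k‖ ≈ 5.85e-1·0.402^k.
Need 0.402^k ≤ 5.0e-8/5.85e-1 = 8.54701e-08.
k ≥ ln(8.54701e-08)/ln(0.402) = -16.2751/-0.91130 = 17.859.
Smallest integer k = 18.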